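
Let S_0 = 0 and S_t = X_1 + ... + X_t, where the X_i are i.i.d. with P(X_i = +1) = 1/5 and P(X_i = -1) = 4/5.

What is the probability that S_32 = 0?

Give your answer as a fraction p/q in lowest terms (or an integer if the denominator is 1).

To be at 0 after 32 steps: need exactly 16 steps of +1 and 16 of -1.
Number of such sequences: C(32,16) = 601080390
Each has probability (1/5)^16 · (4/5)^16 = 4294967296/23283064365386962890625
P = 601080390 · 4294967296/23283064365386962890625 = 516324123463385088/4656612873077392578125

Answer: 516324123463385088/4656612873077392578125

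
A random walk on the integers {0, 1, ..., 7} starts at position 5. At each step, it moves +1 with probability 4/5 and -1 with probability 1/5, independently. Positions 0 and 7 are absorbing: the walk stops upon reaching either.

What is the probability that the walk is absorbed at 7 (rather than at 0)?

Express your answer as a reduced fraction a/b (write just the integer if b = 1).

Biased walk: p = 4/5, q = 1/5, r = q/p = 1/4
Gambler's ruin: P(hit 7 before 0 | start at 5) = (1 - r^a)/(1 - r^N)
r^5 = 1/1024; r^7 = 1/16384
P = (1 - 1/1024) / (1 - 1/16384) = 1023/1024 / 16383/16384 = 5456/5461

Answer: 5456/5461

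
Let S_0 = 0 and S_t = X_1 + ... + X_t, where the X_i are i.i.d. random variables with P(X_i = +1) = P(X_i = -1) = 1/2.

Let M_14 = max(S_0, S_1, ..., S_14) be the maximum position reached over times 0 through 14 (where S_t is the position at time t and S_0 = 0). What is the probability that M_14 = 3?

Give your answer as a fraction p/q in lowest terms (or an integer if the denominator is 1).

Answer: 1001/8192

Derivation:
Let M_14 = max(S_0,...,S_14). Use the reflection principle: for j ≥ 1, #{paths with M_14 ≥ j} = #{S_14 ≥ j} + #{S_14 ≥ j+1}.
By reflection, #{M_14 ≥ 3} = #{S_14 ≥ 3} + #{S_14 ≥ 4} = 3473 + 3473 = 6946.
#{M_14 ≥ 4} = #{S_14 ≥ 4} + #{S_14 ≥ 5} = 3473 + 1471 = 4944.
#{M_14 = 3} = 6946 - 4944 = 2002.
P(M_14 = 3) = 2002/16384 = 1001/8192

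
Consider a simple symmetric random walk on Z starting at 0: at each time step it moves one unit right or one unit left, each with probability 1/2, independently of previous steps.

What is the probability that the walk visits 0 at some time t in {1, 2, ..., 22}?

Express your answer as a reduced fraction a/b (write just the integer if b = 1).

Count via complement. Let g(t,s) = #length-t paths at position s with S_1..S_t all ≠ 0.
g(t,s) = g(t-1,s-1) + g(t-1,s+1) for s ≠ 0; g(t,0) = 0.
t=0: g(0,0)=1
t=1: g(1,-1)=1 g(1,1)=1
t=2: g(2,-2)=1 g(2,2)=1
t=3: g(3,-3)=1 g(3,-1)=1 g(3,1)=1 g(3,3)=1
t=4: g(4,-4)=1 g(4,-2)=2 g(4,2)=2 g(4,4)=1
t=5: g(5,-5)=1 g(5,-3)=3 g(5,-1)=2 g(5,1)=2 g(5,3)=3 g(5,5)=1
t=6: g(6,-6)=1 g(6,-4)=4 g(6,-2)=5 g(6,2)=5 g(6,4)=4 g(6,6)=1
t=7: g(7,-7)=1 g(7,-5)=5 g(7,-3)=9 g(7,-1)=5 g(7,1)=5 g(7,3)=9 g(7,5)=5 g(7,7)=1
t=8: g(8,-8)=1 g(8,-6)=6 g(8,-4)=14 g(8,-2)=14 g(8,2)=14 g(8,4)=14 g(8,6)=6 g(8,8)=1
t=9: g(9,-9)=1 g(9,-7)=7 g(9,-5)=20 g(9,-3)=28 g(9,-1)=14 g(9,1)=14 g(9,3)=28 g(9,5)=20 g(9,7)=7 g(9,9)=1
t=10: g(10,-10)=1 g(10,-8)=8 g(10,-6)=27 g(10,-4)=48 g(10,-2)=42 g(10,2)=42 g(10,4)=48 g(10,6)=27 g(10,8)=8 g(10,10)=1
t=11: g(11,-11)=1 g(11,-9)=9 g(11,-7)=35 g(11,-5)=75 g(11,-3)=90 g(11,-1)=42 g(11,1)=42 g(11,3)=90 g(11,5)=75 g(11,7)=35 g(11,9)=9 g(11,11)=1
t=12: g(12,-12)=1 g(12,-10)=10 g(12,-8)=44 g(12,-6)=110 g(12,-4)=165 g(12,-2)=132 g(12,2)=132 g(12,4)=165 g(12,6)=110 g(12,8)=44 g(12,10)=10 g(12,12)=1
t=13: g(13,-13)=1 g(13,-11)=11 g(13,-9)=54 g(13,-7)=154 g(13,-5)=275 g(13,-3)=297 g(13,-1)=132 g(13,1)=132 g(13,3)=297 g(13,5)=275 g(13,7)=154 g(13,9)=54 g(13,11)=11 g(13,13)=1
t=14: g(14,-14)=1 g(14,-12)=12 g(14,-10)=65 g(14,-8)=208 g(14,-6)=429 g(14,-4)=572 g(14,-2)=429 g(14,2)=429 g(14,4)=572 g(14,6)=429 g(14,8)=208 g(14,10)=65 g(14,12)=12 g(14,14)=1
t=15: g(15,-15)=1 g(15,-13)=13 g(15,-11)=77 g(15,-9)=273 g(15,-7)=637 g(15,-5)=1001 g(15,-3)=1001 g(15,-1)=429 g(15,1)=429 g(15,3)=1001 g(15,5)=1001 g(15,7)=637 g(15,9)=273 g(15,11)=77 g(15,13)=13 g(15,15)=1
t=16: g(16,-16)=1 g(16,-14)=14 g(16,-12)=90 g(16,-10)=350 g(16,-8)=910 g(16,-6)=1638 g(16,-4)=2002 g(16,-2)=1430 g(16,2)=1430 g(16,4)=2002 g(16,6)=1638 g(16,8)=910 g(16,10)=350 g(16,12)=90 g(16,14)=14 g(16,16)=1
t=17: g(17,-17)=1 g(17,-15)=15 g(17,-13)=104 g(17,-11)=440 g(17,-9)=1260 g(17,-7)=2548 g(17,-5)=3640 g(17,-3)=3432 g(17,-1)=1430 g(17,1)=1430 g(17,3)=3432 g(17,5)=3640 g(17,7)=2548 g(17,9)=1260 g(17,11)=440 g(17,13)=104 g(17,15)=15 g(17,17)=1
t=18: g(18,-18)=1 g(18,-16)=16 g(18,-14)=119 g(18,-12)=544 g(18,-10)=1700 g(18,-8)=3808 g(18,-6)=6188 g(18,-4)=7072 g(18,-2)=4862 g(18,2)=4862 g(18,4)=7072 g(18,6)=6188 g(18,8)=3808 g(18,10)=1700 g(18,12)=544 g(18,14)=119 g(18,16)=16 g(18,18)=1
t=19: g(19,-19)=1 g(19,-17)=17 g(19,-15)=135 g(19,-13)=663 g(19,-11)=2244 g(19,-9)=5508 g(19,-7)=9996 g(19,-5)=13260 g(19,-3)=11934 g(19,-1)=4862 g(19,1)=4862 g(19,3)=11934 g(19,5)=13260 g(19,7)=9996 g(19,9)=5508 g(19,11)=2244 g(19,13)=663 g(19,15)=135 g(19,17)=17 g(19,19)=1
t=20: g(20,-20)=1 g(20,-18)=18 g(20,-16)=152 g(20,-14)=798 g(20,-12)=2907 g(20,-10)=7752 g(20,-8)=15504 g(20,-6)=23256 g(20,-4)=25194 g(20,-2)=16796 g(20,2)=16796 g(20,4)=25194 g(20,6)=23256 g(20,8)=15504 g(20,10)=7752 g(20,12)=2907 g(20,14)=798 g(20,16)=152 g(20,18)=18 g(20,20)=1
t=21: g(21,-21)=1 g(21,-19)=19 g(21,-17)=170 g(21,-15)=950 g(21,-13)=3705 g(21,-11)=10659 g(21,-9)=23256 g(21,-7)=38760 g(21,-5)=48450 g(21,-3)=41990 g(21,-1)=16796 g(21,1)=16796 g(21,3)=41990 g(21,5)=48450 g(21,7)=38760 g(21,9)=23256 g(21,11)=10659 g(21,13)=3705 g(21,15)=950 g(21,17)=170 g(21,19)=19 g(21,21)=1
t=22: g(22,-22)=1 g(22,-20)=20 g(22,-18)=189 g(22,-16)=1120 g(22,-14)=4655 g(22,-12)=14364 g(22,-10)=33915 g(22,-8)=62016 g(22,-6)=87210 g(22,-4)=90440 g(22,-2)=58786 g(22,2)=58786 g(22,4)=90440 g(22,6)=87210 g(22,8)=62016 g(22,10)=33915 g(22,12)=14364 g(22,14)=4655 g(22,16)=1120 g(22,18)=189 g(22,20)=20 g(22,22)=1
Paths never hitting 0: Σ_s g(22,s) = 705432
Paths hitting 0: 2^22 - 705432 = 3488872
P = 3488872/4194304 = 436109/524288

Answer: 436109/524288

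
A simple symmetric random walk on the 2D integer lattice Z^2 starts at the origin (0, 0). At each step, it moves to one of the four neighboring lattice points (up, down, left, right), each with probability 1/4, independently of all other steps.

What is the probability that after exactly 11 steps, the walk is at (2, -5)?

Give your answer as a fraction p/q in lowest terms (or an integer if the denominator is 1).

Let h be the number of horizontal steps (so 11-h are vertical). To end at (2,-5) need (h+2)/2 right-steps and ((11-h)-5)/2 up-steps.
Sum over h with 2 ≤ h ≤ 6, h ≡ 0 (mod 2), 11-h ≡ 1 (mod 2):
h=2: C(11,2)·C(2,2)·C(9,2) = 55·1·36 = 1980
h=4: C(11,4)·C(4,3)·C(7,1) = 330·4·7 = 9240
h=6: C(11,6)·C(6,4)·C(5,0) = 462·15·1 = 6930
Total favorable: 18150
Total paths: 4^11 = 4194304
P = 18150/4194304 = 9075/2097152

Answer: 9075/2097152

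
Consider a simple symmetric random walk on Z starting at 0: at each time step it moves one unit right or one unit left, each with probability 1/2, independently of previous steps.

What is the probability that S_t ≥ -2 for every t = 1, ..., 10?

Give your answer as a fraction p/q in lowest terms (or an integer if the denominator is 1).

Answer: 21/32

Derivation:
Let f(t,s) = #length-t paths at position s with S_1..S_t all ≥ -2.
f(t,s) = f(t-1,s-1) + f(t-1,s+1) for s ≥ -2; f(t,s) = 0 for s < -2.
t=0: f(0,0)=1
t=1: f(1,-1)=1 f(1,1)=1
t=2: f(2,-2)=1 f(2,0)=2 f(2,2)=1
t=3: f(3,-1)=3 f(3,1)=3 f(3,3)=1
t=4: f(4,-2)=3 f(4,0)=6 f(4,2)=4 f(4,4)=1
t=5: f(5,-1)=9 f(5,1)=10 f(5,3)=5 f(5,5)=1
t=6: f(6,-2)=9 f(6,0)=19 f(6,2)=15 f(6,4)=6 f(6,6)=1
t=7: f(7,-1)=28 f(7,1)=34 f(7,3)=21 f(7,5)=7 f(7,7)=1
t=8: f(8,-2)=28 f(8,0)=62 f(8,2)=55 f(8,4)=28 f(8,6)=8 f(8,8)=1
t=9: f(9,-1)=90 f(9,1)=117 f(9,3)=83 f(9,5)=36 f(9,7)=9 f(9,9)=1
t=10: f(10,-2)=90 f(10,0)=207 f(10,2)=200 f(10,4)=119 f(10,6)=45 f(10,8)=10 f(10,10)=1
Σ_s f(10,s) = 672
P = 672/1024 = 21/32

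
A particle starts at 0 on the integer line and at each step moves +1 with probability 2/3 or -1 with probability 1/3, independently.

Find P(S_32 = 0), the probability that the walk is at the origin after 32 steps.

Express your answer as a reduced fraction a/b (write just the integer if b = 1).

Answer: 4376933826560/205891132094649

Derivation:
To be at 0 after 32 steps: need exactly 16 steps of +1 and 16 of -1.
Number of such sequences: C(32,16) = 601080390
Each has probability (2/3)^16 · (1/3)^16 = 65536/1853020188851841
P = 601080390 · 65536/1853020188851841 = 4376933826560/205891132094649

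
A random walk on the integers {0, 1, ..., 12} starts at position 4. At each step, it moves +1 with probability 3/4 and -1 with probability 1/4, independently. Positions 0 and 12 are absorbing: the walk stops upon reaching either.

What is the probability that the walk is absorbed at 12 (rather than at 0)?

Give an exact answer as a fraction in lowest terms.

Biased walk: p = 3/4, q = 1/4, r = q/p = 1/3
Gambler's ruin: P(hit 12 before 0 | start at 4) = (1 - r^a)/(1 - r^N)
r^4 = 1/81; r^12 = 1/531441
P = (1 - 1/81) / (1 - 1/531441) = 80/81 / 531440/531441 = 6561/6643

Answer: 6561/6643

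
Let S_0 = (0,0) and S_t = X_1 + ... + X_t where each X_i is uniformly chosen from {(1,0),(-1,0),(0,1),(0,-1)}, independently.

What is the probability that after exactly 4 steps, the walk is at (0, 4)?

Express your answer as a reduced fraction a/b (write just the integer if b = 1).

Let h be the number of horizontal steps (so 4-h are vertical). To end at (0,4) need (h+0)/2 right-steps and ((4-h)+4)/2 up-steps.
Sum over h with 0 ≤ h ≤ 0, h ≡ 0 (mod 2), 4-h ≡ 0 (mod 2):
h=0: C(4,0)·C(0,0)·C(4,4) = 1·1·1 = 1
Total favorable: 1
Total paths: 4^4 = 256
P = 1/256 = 1/256

Answer: 1/256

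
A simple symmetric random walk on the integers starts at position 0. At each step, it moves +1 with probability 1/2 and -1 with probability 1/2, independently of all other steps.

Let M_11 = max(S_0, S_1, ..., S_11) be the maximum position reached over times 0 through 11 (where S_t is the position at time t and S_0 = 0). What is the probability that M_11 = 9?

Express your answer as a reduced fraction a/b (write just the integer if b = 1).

Answer: 11/2048

Derivation:
Let M_11 = max(S_0,...,S_11). Use the reflection principle: for j ≥ 1, #{paths with M_11 ≥ j} = #{S_11 ≥ j} + #{S_11 ≥ j+1}.
By reflection, #{M_11 ≥ 9} = #{S_11 ≥ 9} + #{S_11 ≥ 10} = 12 + 1 = 13.
#{M_11 ≥ 10} = #{S_11 ≥ 10} + #{S_11 ≥ 11} = 1 + 1 = 2.
#{M_11 = 9} = 13 - 2 = 11.
P(M_11 = 9) = 11/2048 = 11/2048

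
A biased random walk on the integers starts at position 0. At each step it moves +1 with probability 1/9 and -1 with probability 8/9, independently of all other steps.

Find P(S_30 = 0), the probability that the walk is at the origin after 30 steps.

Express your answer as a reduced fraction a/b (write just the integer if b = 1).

Answer: 606412504575204392960/4710128697246244834921603689

Derivation:
To be at 0 after 30 steps: need exactly 15 steps of +1 and 15 of -1.
Number of such sequences: C(30,15) = 155117520
Each has probability (1/9)^15 · (8/9)^15 = 35184372088832/42391158275216203514294433201
P = 155117520 · 35184372088832/42391158275216203514294433201 = 606412504575204392960/4710128697246244834921603689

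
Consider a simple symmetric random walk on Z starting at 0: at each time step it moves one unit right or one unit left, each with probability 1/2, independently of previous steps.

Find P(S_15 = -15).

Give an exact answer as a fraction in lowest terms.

Answer: 1/32768

Derivation:
To reach position -15 after 15 steps: need 0 steps of +1 and 15 of -1.
Favorable paths: C(15,0) = 1
Total paths: 2^15 = 32768
P = 1/32768 = 1/32768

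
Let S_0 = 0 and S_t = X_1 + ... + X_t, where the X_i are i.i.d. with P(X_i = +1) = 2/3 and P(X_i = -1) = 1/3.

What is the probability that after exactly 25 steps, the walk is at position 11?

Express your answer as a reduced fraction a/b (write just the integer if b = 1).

To reach position 11 after 25 steps: need 18 steps of +1 and 7 steps of -1.
Number of such sequences: C(25,18) = 480700
Each has probability (2/3)^18 · (1/3)^7 = 262144/847288609443
P = 480700 · 262144/847288609443 = 126012620800/847288609443

Answer: 126012620800/847288609443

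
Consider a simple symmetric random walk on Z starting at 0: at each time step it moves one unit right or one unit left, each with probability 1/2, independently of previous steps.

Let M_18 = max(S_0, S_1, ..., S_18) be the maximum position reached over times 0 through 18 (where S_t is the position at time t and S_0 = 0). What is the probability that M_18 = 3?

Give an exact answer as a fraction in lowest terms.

Let M_18 = max(S_0,...,S_18). Use the reflection principle: for j ≥ 1, #{paths with M_18 ≥ j} = #{S_18 ≥ j} + #{S_18 ≥ j+1}.
By reflection, #{M_18 ≥ 3} = #{S_18 ≥ 3} + #{S_18 ≥ 4} = 63004 + 63004 = 126008.
#{M_18 ≥ 4} = #{S_18 ≥ 4} + #{S_18 ≥ 5} = 63004 + 31180 = 94184.
#{M_18 = 3} = 126008 - 94184 = 31824.
P(M_18 = 3) = 31824/262144 = 1989/16384

Answer: 1989/16384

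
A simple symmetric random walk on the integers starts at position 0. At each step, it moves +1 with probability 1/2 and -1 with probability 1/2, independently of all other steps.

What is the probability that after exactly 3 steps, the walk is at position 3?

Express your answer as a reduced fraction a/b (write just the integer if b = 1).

Answer: 1/8

Derivation:
To reach position 3 after 3 steps: need 3 steps of +1 and 0 of -1.
Favorable paths: C(3,3) = 1
Total paths: 2^3 = 8
P = 1/8 = 1/8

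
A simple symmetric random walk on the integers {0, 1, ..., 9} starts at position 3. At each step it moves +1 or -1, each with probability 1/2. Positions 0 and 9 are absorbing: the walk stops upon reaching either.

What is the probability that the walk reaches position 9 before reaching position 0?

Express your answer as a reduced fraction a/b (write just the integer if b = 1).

Answer: 1/3

Derivation:
Symmetric walk (p = 1/2): the harmonic-function argument gives P(hit 9 before 0 | start at 3) = a/N.
P = 3/9 = 1/3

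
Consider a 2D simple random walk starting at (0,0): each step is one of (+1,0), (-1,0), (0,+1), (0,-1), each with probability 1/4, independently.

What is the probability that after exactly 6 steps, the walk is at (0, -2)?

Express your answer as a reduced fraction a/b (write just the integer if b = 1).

Answer: 225/4096

Derivation:
Let h be the number of horizontal steps (so 6-h are vertical). To end at (0,-2) need (h+0)/2 right-steps and ((6-h)-2)/2 up-steps.
Sum over h with 0 ≤ h ≤ 4, h ≡ 0 (mod 2), 6-h ≡ 0 (mod 2):
h=0: C(6,0)·C(0,0)·C(6,2) = 1·1·15 = 15
h=2: C(6,2)·C(2,1)·C(4,1) = 15·2·4 = 120
h=4: C(6,4)·C(4,2)·C(2,0) = 15·6·1 = 90
Total favorable: 225
Total paths: 4^6 = 4096
P = 225/4096 = 225/4096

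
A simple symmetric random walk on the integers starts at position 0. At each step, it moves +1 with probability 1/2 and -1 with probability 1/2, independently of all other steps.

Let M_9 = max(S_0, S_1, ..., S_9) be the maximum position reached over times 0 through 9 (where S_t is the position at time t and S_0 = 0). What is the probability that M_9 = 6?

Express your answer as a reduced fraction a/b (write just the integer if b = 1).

Answer: 9/512

Derivation:
Let M_9 = max(S_0,...,S_9). Use the reflection principle: for j ≥ 1, #{paths with M_9 ≥ j} = #{S_9 ≥ j} + #{S_9 ≥ j+1}.
By reflection, #{M_9 ≥ 6} = #{S_9 ≥ 6} + #{S_9 ≥ 7} = 10 + 10 = 20.
#{M_9 ≥ 7} = #{S_9 ≥ 7} + #{S_9 ≥ 8} = 10 + 1 = 11.
#{M_9 = 6} = 20 - 11 = 9.
P(M_9 = 6) = 9/512 = 9/512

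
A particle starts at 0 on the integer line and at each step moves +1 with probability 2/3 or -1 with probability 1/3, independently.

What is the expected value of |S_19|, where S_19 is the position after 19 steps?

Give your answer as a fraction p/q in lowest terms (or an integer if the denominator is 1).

Answer: 2556256903/387420489

Derivation:
S_19 takes values m ≡ 1 (mod 2) with |m| ≤ 19; P(S_19=m) = C(19,(19+m)/2) · (2/3)^((19+m)/2) · (1/3)^((19-m)/2).
Distribution: P(S=-19)=1/1162261467, P(S=-17)=38/1162261467, P(S=-15)=76/129140163, P(S=-13)=2584/387420489, P(S=-11)=20672/387420489, P(S=-9)=41344/129140163, P(S=-7)=578816/387420489, P(S=-5)=2149888/387420489, P(S=-3)=2149888/129140163, P(S=-1)=47297536/1162261467, P(S=1)=94595072/1162261467, P(S=3)=17199104/129140163, P(S=5)=68796416/387420489, P(S=7)=74088448/387420489, P(S=9)=21168128/129140163, P(S=11)=42336256/387420489, P(S=13)=21168128/387420489, P(S=15)=2490368/129140163, P(S=17)=4980736/1162261467, P(S=19)=524288/1162261467
E[|S_19|] = Σ_m |m|·P(S_19=m) = 2556256903/387420489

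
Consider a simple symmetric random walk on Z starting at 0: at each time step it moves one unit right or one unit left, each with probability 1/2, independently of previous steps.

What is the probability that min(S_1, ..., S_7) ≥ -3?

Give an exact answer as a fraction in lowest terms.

Let f(t,s) = #length-t paths at position s with S_1..S_t all ≥ -3.
f(t,s) = f(t-1,s-1) + f(t-1,s+1) for s ≥ -3; f(t,s) = 0 for s < -3.
t=0: f(0,0)=1
t=1: f(1,-1)=1 f(1,1)=1
t=2: f(2,-2)=1 f(2,0)=2 f(2,2)=1
t=3: f(3,-3)=1 f(3,-1)=3 f(3,1)=3 f(3,3)=1
t=4: f(4,-2)=4 f(4,0)=6 f(4,2)=4 f(4,4)=1
t=5: f(5,-3)=4 f(5,-1)=10 f(5,1)=10 f(5,3)=5 f(5,5)=1
t=6: f(6,-2)=14 f(6,0)=20 f(6,2)=15 f(6,4)=6 f(6,6)=1
t=7: f(7,-3)=14 f(7,-1)=34 f(7,1)=35 f(7,3)=21 f(7,5)=7 f(7,7)=1
Σ_s f(7,s) = 112
P = 112/128 = 7/8

Answer: 7/8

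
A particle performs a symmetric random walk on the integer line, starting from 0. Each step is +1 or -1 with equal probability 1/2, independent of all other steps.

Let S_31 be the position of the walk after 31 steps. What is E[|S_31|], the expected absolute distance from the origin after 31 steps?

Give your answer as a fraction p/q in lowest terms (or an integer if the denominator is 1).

S_31 takes values m ≡ 1 (mod 2) with |m| ≤ 31; P(S_31=m) = C(31,(31+m)/2)/2^31.
Total paths: 2^31 = 2147483648
Distribution: P(S=-31)=1/2147483648, P(S=-29)=31/2147483648, P(S=-27)=465/2147483648, P(S=-25)=4495/2147483648, P(S=-23)=31465/2147483648, P(S=-21)=169911/2147483648, P(S=-19)=736281/2147483648, P(S=-17)=2629575/2147483648, P(S=-15)=7888725/2147483648, P(S=-13)=20160075/2147483648, P(S=-11)=44352165/2147483648, P(S=-9)=84672315/2147483648, P(S=-7)=141120525/2147483648, P(S=-5)=206253075/2147483648, P(S=-3)=265182525/2147483648, P(S=-1)=300540195/2147483648, P(S=1)=300540195/2147483648, P(S=3)=265182525/2147483648, P(S=5)=206253075/2147483648, P(S=7)=141120525/2147483648, P(S=9)=84672315/2147483648, P(S=11)=44352165/2147483648, P(S=13)=20160075/2147483648, P(S=15)=7888725/2147483648, P(S=17)=2629575/2147483648, P(S=19)=736281/2147483648, P(S=21)=169911/2147483648, P(S=23)=31465/2147483648, P(S=25)=4495/2147483648, P(S=27)=465/2147483648, P(S=29)=31/2147483648, P(S=31)=1/2147483648
E[|S_31|] = Σ_m |m|·P(S_31=m) = 9617286240/2147483648 = 300540195/67108864

Answer: 300540195/67108864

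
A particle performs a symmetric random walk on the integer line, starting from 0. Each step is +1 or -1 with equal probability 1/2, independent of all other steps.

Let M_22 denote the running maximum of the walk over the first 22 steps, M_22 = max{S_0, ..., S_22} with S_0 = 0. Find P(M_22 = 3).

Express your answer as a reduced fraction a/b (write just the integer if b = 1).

Answer: 124355/1048576

Derivation:
Let M_22 = max(S_0,...,S_22). Use the reflection principle: for j ≥ 1, #{paths with M_22 ≥ j} = #{S_22 ≥ j} + #{S_22 ≥ j+1}.
By reflection, #{M_22 ≥ 3} = #{S_22 ≥ 3} + #{S_22 ≥ 4} = 1097790 + 1097790 = 2195580.
#{M_22 ≥ 4} = #{S_22 ≥ 4} + #{S_22 ≥ 5} = 1097790 + 600370 = 1698160.
#{M_22 = 3} = 2195580 - 1698160 = 497420.
P(M_22 = 3) = 497420/4194304 = 124355/1048576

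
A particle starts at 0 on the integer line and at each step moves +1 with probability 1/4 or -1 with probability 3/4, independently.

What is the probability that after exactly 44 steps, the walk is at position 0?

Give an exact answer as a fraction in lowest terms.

Answer: 8253606875466556048185/38685626227668133590597632

Derivation:
To be at 0 after 44 steps: need exactly 22 steps of +1 and 22 of -1.
Number of such sequences: C(44,22) = 2104098963720
Each has probability (1/4)^22 · (3/4)^22 = 31381059609/309485009821345068724781056
P = 2104098963720 · 31381059609/309485009821345068724781056 = 8253606875466556048185/38685626227668133590597632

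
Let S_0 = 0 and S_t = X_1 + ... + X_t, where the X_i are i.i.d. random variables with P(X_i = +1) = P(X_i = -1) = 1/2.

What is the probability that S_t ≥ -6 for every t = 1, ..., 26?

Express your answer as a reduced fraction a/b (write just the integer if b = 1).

Let f(t,s) = #length-t paths at position s with S_1..S_t all ≥ -6.
f(t,s) = f(t-1,s-1) + f(t-1,s+1) for s ≥ -6; f(t,s) = 0 for s < -6.
t=0: f(0,0)=1
t=1: f(1,-1)=1 f(1,1)=1
t=2: f(2,-2)=1 f(2,0)=2 f(2,2)=1
t=3: f(3,-3)=1 f(3,-1)=3 f(3,1)=3 f(3,3)=1
t=4: f(4,-4)=1 f(4,-2)=4 f(4,0)=6 f(4,2)=4 f(4,4)=1
t=5: f(5,-5)=1 f(5,-3)=5 f(5,-1)=10 f(5,1)=10 f(5,3)=5 f(5,5)=1
t=6: f(6,-6)=1 f(6,-4)=6 f(6,-2)=15 f(6,0)=20 f(6,2)=15 f(6,4)=6 f(6,6)=1
t=7: f(7,-5)=7 f(7,-3)=21 f(7,-1)=35 f(7,1)=35 f(7,3)=21 f(7,5)=7 f(7,7)=1
t=8: f(8,-6)=7 f(8,-4)=28 f(8,-2)=56 f(8,0)=70 f(8,2)=56 f(8,4)=28 f(8,6)=8 f(8,8)=1
t=9: f(9,-5)=35 f(9,-3)=84 f(9,-1)=126 f(9,1)=126 f(9,3)=84 f(9,5)=36 f(9,7)=9 f(9,9)=1
t=10: f(10,-6)=35 f(10,-4)=119 f(10,-2)=210 f(10,0)=252 f(10,2)=210 f(10,4)=120 f(10,6)=45 f(10,8)=10 f(10,10)=1
t=11: f(11,-5)=154 f(11,-3)=329 f(11,-1)=462 f(11,1)=462 f(11,3)=330 f(11,5)=165 f(11,7)=55 f(11,9)=11 f(11,11)=1
t=12: f(12,-6)=154 f(12,-4)=483 f(12,-2)=791 f(12,0)=924 f(12,2)=792 f(12,4)=495 f(12,6)=220 f(12,8)=66 f(12,10)=12 f(12,12)=1
t=13: f(13,-5)=637 f(13,-3)=1274 f(13,-1)=1715 f(13,1)=1716 f(13,3)=1287 f(13,5)=715 f(13,7)=286 f(13,9)=78 f(13,11)=13 f(13,13)=1
t=14: f(14,-6)=637 f(14,-4)=1911 f(14,-2)=2989 f(14,0)=3431 f(14,2)=3003 f(14,4)=2002 f(14,6)=1001 f(14,8)=364 f(14,10)=91 f(14,12)=14 f(14,14)=1
t=15: f(15,-5)=2548 f(15,-3)=4900 f(15,-1)=6420 f(15,1)=6434 f(15,3)=5005 f(15,5)=3003 f(15,7)=1365 f(15,9)=455 f(15,11)=105 f(15,13)=15 f(15,15)=1
t=16: f(16,-6)=2548 f(16,-4)=7448 f(16,-2)=11320 f(16,0)=12854 f(16,2)=11439 f(16,4)=8008 f(16,6)=4368 f(16,8)=1820 f(16,10)=560 f(16,12)=120 f(16,14)=16 f(16,16)=1
t=17: f(17,-5)=9996 f(17,-3)=18768 f(17,-1)=24174 f(17,1)=24293 f(17,3)=19447 f(17,5)=12376 f(17,7)=6188 f(17,9)=2380 f(17,11)=680 f(17,13)=136 f(17,15)=17 f(17,17)=1
t=18: f(18,-6)=9996 f(18,-4)=28764 f(18,-2)=42942 f(18,0)=48467 f(18,2)=43740 f(18,4)=31823 f(18,6)=18564 f(18,8)=8568 f(18,10)=3060 f(18,12)=816 f(18,14)=153 f(18,16)=18 f(18,18)=1
t=19: f(19,-5)=38760 f(19,-3)=71706 f(19,-1)=91409 f(19,1)=92207 f(19,3)=75563 f(19,5)=50387 f(19,7)=27132 f(19,9)=11628 f(19,11)=3876 f(19,13)=969 f(19,15)=171 f(19,17)=19 f(19,19)=1
t=20: f(20,-6)=38760 f(20,-4)=110466 f(20,-2)=163115 f(20,0)=183616 f(20,2)=167770 f(20,4)=125950 f(20,6)=77519 f(20,8)=38760 f(20,10)=15504 f(20,12)=4845 f(20,14)=1140 f(20,16)=190 f(20,18)=20 f(20,20)=1
t=21: f(21,-5)=149226 f(21,-3)=273581 f(21,-1)=346731 f(21,1)=351386 f(21,3)=293720 f(21,5)=203469 f(21,7)=116279 f(21,9)=54264 f(21,11)=20349 f(21,13)=5985 f(21,15)=1330 f(21,17)=210 f(21,19)=21 f(21,21)=1
t=22: f(22,-6)=149226 f(22,-4)=422807 f(22,-2)=620312 f(22,0)=698117 f(22,2)=645106 f(22,4)=497189 f(22,6)=319748 f(22,8)=170543 f(22,10)=74613 f(22,12)=26334 f(22,14)=7315 f(22,16)=1540 f(22,18)=231 f(22,20)=22 f(22,22)=1
t=23: f(23,-5)=572033 f(23,-3)=1043119 f(23,-1)=1318429 f(23,1)=1343223 f(23,3)=1142295 f(23,5)=816937 f(23,7)=490291 f(23,9)=245156 f(23,11)=100947 f(23,13)=33649 f(23,15)=8855 f(23,17)=1771 f(23,19)=253 f(23,21)=23 f(23,23)=1
t=24: f(24,-6)=572033 f(24,-4)=1615152 f(24,-2)=2361548 f(24,0)=2661652 f(24,2)=2485518 f(24,4)=1959232 f(24,6)=1307228 f(24,8)=735447 f(24,10)=346103 f(24,12)=134596 f(24,14)=42504 f(24,16)=10626 f(24,18)=2024 f(24,20)=276 f(24,22)=24 f(24,24)=1
t=25: f(25,-5)=2187185 f(25,-3)=3976700 f(25,-1)=5023200 f(25,1)=5147170 f(25,3)=4444750 f(25,5)=3266460 f(25,7)=2042675 f(25,9)=1081550 f(25,11)=480699 f(25,13)=177100 f(25,15)=53130 f(25,17)=12650 f(25,19)=2300 f(25,21)=300 f(25,23)=25 f(25,25)=1
t=26: f(26,-6)=2187185 f(26,-4)=6163885 f(26,-2)=8999900 f(26,0)=10170370 f(26,2)=9591920 f(26,4)=7711210 f(26,6)=5309135 f(26,8)=3124225 f(26,10)=1562249 f(26,12)=657799 f(26,14)=230230 f(26,16)=65780 f(26,18)=14950 f(26,20)=2600 f(26,22)=325 f(26,24)=26 f(26,26)=1
Σ_s f(26,s) = 55791790
P = 55791790/67108864 = 27895895/33554432

Answer: 27895895/33554432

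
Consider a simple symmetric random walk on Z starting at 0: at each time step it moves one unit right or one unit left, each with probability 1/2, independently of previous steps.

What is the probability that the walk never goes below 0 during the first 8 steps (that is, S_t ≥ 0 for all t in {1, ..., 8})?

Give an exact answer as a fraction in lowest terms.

Let f(t,s) = #length-t paths at position s with S_1..S_t all ≥ 0.
f(t,s) = f(t-1,s-1) + f(t-1,s+1) for s ≥ 0; f(t,s) = 0 for s < 0.
t=0: f(0,0)=1
t=1: f(1,1)=1
t=2: f(2,0)=1 f(2,2)=1
t=3: f(3,1)=2 f(3,3)=1
t=4: f(4,0)=2 f(4,2)=3 f(4,4)=1
t=5: f(5,1)=5 f(5,3)=4 f(5,5)=1
t=6: f(6,0)=5 f(6,2)=9 f(6,4)=5 f(6,6)=1
t=7: f(7,1)=14 f(7,3)=14 f(7,5)=6 f(7,7)=1
t=8: f(8,0)=14 f(8,2)=28 f(8,4)=20 f(8,6)=7 f(8,8)=1
Σ_s f(8,s) = 70
P = 70/256 = 35/128

Answer: 35/128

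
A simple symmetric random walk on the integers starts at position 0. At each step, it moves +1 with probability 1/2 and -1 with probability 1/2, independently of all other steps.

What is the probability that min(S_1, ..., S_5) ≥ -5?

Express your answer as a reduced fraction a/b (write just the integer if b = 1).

Let f(t,s) = #length-t paths at position s with S_1..S_t all ≥ -5.
f(t,s) = f(t-1,s-1) + f(t-1,s+1) for s ≥ -5; f(t,s) = 0 for s < -5.
t=0: f(0,0)=1
t=1: f(1,-1)=1 f(1,1)=1
t=2: f(2,-2)=1 f(2,0)=2 f(2,2)=1
t=3: f(3,-3)=1 f(3,-1)=3 f(3,1)=3 f(3,3)=1
t=4: f(4,-4)=1 f(4,-2)=4 f(4,0)=6 f(4,2)=4 f(4,4)=1
t=5: f(5,-5)=1 f(5,-3)=5 f(5,-1)=10 f(5,1)=10 f(5,3)=5 f(5,5)=1
Σ_s f(5,s) = 32
P = 32/32 = 1

Answer: 1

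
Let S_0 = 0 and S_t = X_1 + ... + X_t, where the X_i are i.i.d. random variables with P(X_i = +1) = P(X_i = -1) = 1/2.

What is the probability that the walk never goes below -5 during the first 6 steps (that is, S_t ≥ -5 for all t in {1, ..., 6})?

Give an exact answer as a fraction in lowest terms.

Answer: 63/64

Derivation:
Let f(t,s) = #length-t paths at position s with S_1..S_t all ≥ -5.
f(t,s) = f(t-1,s-1) + f(t-1,s+1) for s ≥ -5; f(t,s) = 0 for s < -5.
t=0: f(0,0)=1
t=1: f(1,-1)=1 f(1,1)=1
t=2: f(2,-2)=1 f(2,0)=2 f(2,2)=1
t=3: f(3,-3)=1 f(3,-1)=3 f(3,1)=3 f(3,3)=1
t=4: f(4,-4)=1 f(4,-2)=4 f(4,0)=6 f(4,2)=4 f(4,4)=1
t=5: f(5,-5)=1 f(5,-3)=5 f(5,-1)=10 f(5,1)=10 f(5,3)=5 f(5,5)=1
t=6: f(6,-4)=6 f(6,-2)=15 f(6,0)=20 f(6,2)=15 f(6,4)=6 f(6,6)=1
Σ_s f(6,s) = 63
P = 63/64 = 63/64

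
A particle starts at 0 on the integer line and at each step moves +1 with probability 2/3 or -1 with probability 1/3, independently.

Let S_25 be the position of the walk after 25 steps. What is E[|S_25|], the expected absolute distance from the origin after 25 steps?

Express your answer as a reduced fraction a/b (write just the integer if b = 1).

S_25 takes values m ≡ 1 (mod 2) with |m| ≤ 25; P(S_25=m) = C(25,(25+m)/2) · (2/3)^((25+m)/2) · (1/3)^((25-m)/2).
Distribution: P(S=-25)=1/847288609443, P(S=-23)=50/847288609443, P(S=-21)=400/282429536481, P(S=-19)=18400/847288609443, P(S=-17)=202400/847288609443, P(S=-15)=566720/282429536481, P(S=-13)=11334400/847288609443, P(S=-11)=61529600/847288609443, P(S=-9)=30764800/94143178827, P(S=-7)=1046003200/847288609443, P(S=-5)=3347210240/847288609443, P(S=-3)=3042918400/282429536481, P(S=-1)=21300428800/847288609443, P(S=1)=42600857600/847288609443, P(S=3)=24343347200/282429536481, P(S=5)=107110727680/847288609443, P(S=7)=133888409600/847288609443, P(S=9)=15751577600/94143178827, P(S=11)=126012620800/847288609443, P(S=13)=92851404800/847288609443, P(S=15)=18570280960/282429536481, P(S=17)=26528972800/847288609443, P(S=19)=9646899200/847288609443, P(S=21)=838860800/282429536481, P(S=23)=419430400/847288609443, P(S=25)=33554432/847288609443
E[|S_25|] = Σ_m |m|·P(S_25=m) = 2404306276525/282429536481

Answer: 2404306276525/282429536481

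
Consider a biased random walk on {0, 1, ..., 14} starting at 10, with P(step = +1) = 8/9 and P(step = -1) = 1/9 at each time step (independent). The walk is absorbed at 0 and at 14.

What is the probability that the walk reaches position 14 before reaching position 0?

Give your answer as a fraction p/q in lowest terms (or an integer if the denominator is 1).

Answer: 69810262016/69810262081

Derivation:
Biased walk: p = 8/9, q = 1/9, r = q/p = 1/8
Gambler's ruin: P(hit 14 before 0 | start at 10) = (1 - r^a)/(1 - r^N)
r^10 = 1/1073741824; r^14 = 1/4398046511104
P = (1 - 1/1073741824) / (1 - 1/4398046511104) = 1073741823/1073741824 / 4398046511103/4398046511104 = 69810262016/69810262081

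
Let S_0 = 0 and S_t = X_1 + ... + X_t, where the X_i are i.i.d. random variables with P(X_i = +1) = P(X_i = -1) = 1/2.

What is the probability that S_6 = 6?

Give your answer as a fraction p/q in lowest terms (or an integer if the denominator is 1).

Answer: 1/64

Derivation:
To reach position 6 after 6 steps: need 6 steps of +1 and 0 of -1.
Favorable paths: C(6,6) = 1
Total paths: 2^6 = 64
P = 1/64 = 1/64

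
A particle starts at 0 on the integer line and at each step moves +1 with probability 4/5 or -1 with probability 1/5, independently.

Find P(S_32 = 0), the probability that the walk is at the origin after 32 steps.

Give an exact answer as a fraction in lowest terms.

Answer: 516324123463385088/4656612873077392578125

Derivation:
To be at 0 after 32 steps: need exactly 16 steps of +1 and 16 of -1.
Number of such sequences: C(32,16) = 601080390
Each has probability (4/5)^16 · (1/5)^16 = 4294967296/23283064365386962890625
P = 601080390 · 4294967296/23283064365386962890625 = 516324123463385088/4656612873077392578125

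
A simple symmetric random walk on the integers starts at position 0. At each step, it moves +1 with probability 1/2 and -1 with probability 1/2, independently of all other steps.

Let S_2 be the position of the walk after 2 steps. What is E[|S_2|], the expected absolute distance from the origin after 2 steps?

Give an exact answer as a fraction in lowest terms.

Answer: 1

Derivation:
S_2 takes values m ≡ 0 (mod 2) with |m| ≤ 2; P(S_2=m) = C(2,(2+m)/2)/2^2.
Total paths: 2^2 = 4
Distribution: P(S=-2)=1/4, P(S=0)=2/4, P(S=2)=1/4
E[|S_2|] = Σ_m |m|·P(S_2=m) = 4/4 = 1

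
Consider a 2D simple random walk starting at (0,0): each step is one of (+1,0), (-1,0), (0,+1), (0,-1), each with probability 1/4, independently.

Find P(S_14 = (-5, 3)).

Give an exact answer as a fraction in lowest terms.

Answer: 273273/67108864

Derivation:
Let h be the number of horizontal steps (so 14-h are vertical). To end at (-5,3) need (h-5)/2 right-steps and ((14-h)+3)/2 up-steps.
Sum over h with 5 ≤ h ≤ 11, h ≡ 1 (mod 2), 14-h ≡ 1 (mod 2):
h=5: C(14,5)·C(5,0)·C(9,6) = 2002·1·84 = 168168
h=7: C(14,7)·C(7,1)·C(7,5) = 3432·7·21 = 504504
h=9: C(14,9)·C(9,2)·C(5,4) = 2002·36·5 = 360360
h=11: C(14,11)·C(11,3)·C(3,3) = 364·165·1 = 60060
Total favorable: 1093092
Total paths: 4^14 = 268435456
P = 1093092/268435456 = 273273/67108864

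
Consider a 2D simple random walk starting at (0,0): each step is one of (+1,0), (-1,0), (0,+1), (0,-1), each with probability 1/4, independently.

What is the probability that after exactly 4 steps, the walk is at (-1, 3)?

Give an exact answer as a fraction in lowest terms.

Answer: 1/64

Derivation:
Let h be the number of horizontal steps (so 4-h are vertical). To end at (-1,3) need (h-1)/2 right-steps and ((4-h)+3)/2 up-steps.
Sum over h with 1 ≤ h ≤ 1, h ≡ 1 (mod 2), 4-h ≡ 1 (mod 2):
h=1: C(4,1)·C(1,0)·C(3,3) = 4·1·1 = 4
Total favorable: 4
Total paths: 4^4 = 256
P = 4/256 = 1/64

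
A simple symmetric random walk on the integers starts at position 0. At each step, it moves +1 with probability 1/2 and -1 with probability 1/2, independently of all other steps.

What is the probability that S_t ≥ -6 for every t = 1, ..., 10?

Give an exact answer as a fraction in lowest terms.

Answer: 501/512

Derivation:
Let f(t,s) = #length-t paths at position s with S_1..S_t all ≥ -6.
f(t,s) = f(t-1,s-1) + f(t-1,s+1) for s ≥ -6; f(t,s) = 0 for s < -6.
t=0: f(0,0)=1
t=1: f(1,-1)=1 f(1,1)=1
t=2: f(2,-2)=1 f(2,0)=2 f(2,2)=1
t=3: f(3,-3)=1 f(3,-1)=3 f(3,1)=3 f(3,3)=1
t=4: f(4,-4)=1 f(4,-2)=4 f(4,0)=6 f(4,2)=4 f(4,4)=1
t=5: f(5,-5)=1 f(5,-3)=5 f(5,-1)=10 f(5,1)=10 f(5,3)=5 f(5,5)=1
t=6: f(6,-6)=1 f(6,-4)=6 f(6,-2)=15 f(6,0)=20 f(6,2)=15 f(6,4)=6 f(6,6)=1
t=7: f(7,-5)=7 f(7,-3)=21 f(7,-1)=35 f(7,1)=35 f(7,3)=21 f(7,5)=7 f(7,7)=1
t=8: f(8,-6)=7 f(8,-4)=28 f(8,-2)=56 f(8,0)=70 f(8,2)=56 f(8,4)=28 f(8,6)=8 f(8,8)=1
t=9: f(9,-5)=35 f(9,-3)=84 f(9,-1)=126 f(9,1)=126 f(9,3)=84 f(9,5)=36 f(9,7)=9 f(9,9)=1
t=10: f(10,-6)=35 f(10,-4)=119 f(10,-2)=210 f(10,0)=252 f(10,2)=210 f(10,4)=120 f(10,6)=45 f(10,8)=10 f(10,10)=1
Σ_s f(10,s) = 1002
P = 1002/1024 = 501/512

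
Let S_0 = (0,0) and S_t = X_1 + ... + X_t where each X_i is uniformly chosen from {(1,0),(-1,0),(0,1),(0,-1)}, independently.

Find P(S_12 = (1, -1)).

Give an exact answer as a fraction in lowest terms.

Let h be the number of horizontal steps (so 12-h are vertical). To end at (1,-1) need (h+1)/2 right-steps and ((12-h)-1)/2 up-steps.
Sum over h with 1 ≤ h ≤ 11, h ≡ 1 (mod 2), 12-h ≡ 1 (mod 2):
h=1: C(12,1)·C(1,1)·C(11,5) = 12·1·462 = 5544
h=3: C(12,3)·C(3,2)·C(9,4) = 220·3·126 = 83160
h=5: C(12,5)·C(5,3)·C(7,3) = 792·10·35 = 277200
h=7: C(12,7)·C(7,4)·C(5,2) = 792·35·10 = 277200
h=9: C(12,9)·C(9,5)·C(3,1) = 220·126·3 = 83160
h=11: C(12,11)·C(11,6)·C(1,0) = 12·462·1 = 5544
Total favorable: 731808
Total paths: 4^12 = 16777216
P = 731808/16777216 = 22869/524288

Answer: 22869/524288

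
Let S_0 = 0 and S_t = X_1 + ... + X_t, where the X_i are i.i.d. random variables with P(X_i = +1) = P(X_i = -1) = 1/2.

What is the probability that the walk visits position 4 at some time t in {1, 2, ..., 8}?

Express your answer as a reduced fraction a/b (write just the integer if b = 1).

Count via complement. Let g(t,s) = #length-t paths at position s with S_1..S_t all ≠ 4.
g(t,s) = g(t-1,s-1) + g(t-1,s+1) for s ≠ 4; g(t,4) = 0.
t=0: g(0,0)=1
t=1: g(1,-1)=1 g(1,1)=1
t=2: g(2,-2)=1 g(2,0)=2 g(2,2)=1
t=3: g(3,-3)=1 g(3,-1)=3 g(3,1)=3 g(3,3)=1
t=4: g(4,-4)=1 g(4,-2)=4 g(4,0)=6 g(4,2)=4
t=5: g(5,-5)=1 g(5,-3)=5 g(5,-1)=10 g(5,1)=10 g(5,3)=4
t=6: g(6,-6)=1 g(6,-4)=6 g(6,-2)=15 g(6,0)=20 g(6,2)=14
t=7: g(7,-7)=1 g(7,-5)=7 g(7,-3)=21 g(7,-1)=35 g(7,1)=34 g(7,3)=14
t=8: g(8,-8)=1 g(8,-6)=8 g(8,-4)=28 g(8,-2)=56 g(8,0)=69 g(8,2)=48
Paths never hitting 4: Σ_s g(8,s) = 210
Paths hitting 4: 2^8 - 210 = 46
P = 46/256 = 23/128

Answer: 23/128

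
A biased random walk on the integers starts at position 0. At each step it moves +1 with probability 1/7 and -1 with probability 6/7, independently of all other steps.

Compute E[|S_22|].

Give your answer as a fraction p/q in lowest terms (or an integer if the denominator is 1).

Answer: 61440248836550995774/3909821048582988049

Derivation:
S_22 takes values m ≡ 0 (mod 2) with |m| ≤ 22; P(S_22=m) = C(22,(22+m)/2) · (1/7)^((22+m)/2) · (6/7)^((22-m)/2).
Distribution: P(S=-22)=131621703842267136/3909821048582988049, P(S=-20)=482612914088312832/3909821048582988049, P(S=-18)=120653228522078208/558545864083284007, P(S=-16)=134059142802309120/558545864083284007, P(S=-14)=106130154718494720/558545864083284007, P(S=-12)=63678092831096832/558545864083284007, P(S=-10)=30070210503573504/558545864083284007, P(S=-8)=80187228009529344/3909821048582988049, P(S=-6)=25058508752977920/3909821048582988049, P(S=-4)=928092916776960/558545864083284007, P(S=-2)=201086798635008/558545864083284007, P(S=0)=36561236115456/558545864083284007, P(S=2)=5585744406528/558545864083284007, P(S=4)=716121077760/558545864083284007, P(S=6)=537090808320/3909821048582988049, P(S=8)=47741405184/3909821048582988049, P(S=10)=497306304/558545864083284007, P(S=12)=29253312/558545864083284007, P(S=14)=1354320/558545864083284007, P(S=16)=47520/558545864083284007, P(S=18)=1188/558545864083284007, P(S=20)=132/3909821048582988049, P(S=22)=1/3909821048582988049
E[|S_22|] = Σ_m |m|·P(S_22=m) = 61440248836550995774/3909821048582988049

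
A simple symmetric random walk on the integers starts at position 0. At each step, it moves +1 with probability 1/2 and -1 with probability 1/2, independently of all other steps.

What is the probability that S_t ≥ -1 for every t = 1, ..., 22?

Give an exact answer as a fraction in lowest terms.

Answer: 676039/2097152

Derivation:
Let f(t,s) = #length-t paths at position s with S_1..S_t all ≥ -1.
f(t,s) = f(t-1,s-1) + f(t-1,s+1) for s ≥ -1; f(t,s) = 0 for s < -1.
t=0: f(0,0)=1
t=1: f(1,-1)=1 f(1,1)=1
t=2: f(2,0)=2 f(2,2)=1
t=3: f(3,-1)=2 f(3,1)=3 f(3,3)=1
t=4: f(4,0)=5 f(4,2)=4 f(4,4)=1
t=5: f(5,-1)=5 f(5,1)=9 f(5,3)=5 f(5,5)=1
t=6: f(6,0)=14 f(6,2)=14 f(6,4)=6 f(6,6)=1
t=7: f(7,-1)=14 f(7,1)=28 f(7,3)=20 f(7,5)=7 f(7,7)=1
t=8: f(8,0)=42 f(8,2)=48 f(8,4)=27 f(8,6)=8 f(8,8)=1
t=9: f(9,-1)=42 f(9,1)=90 f(9,3)=75 f(9,5)=35 f(9,7)=9 f(9,9)=1
t=10: f(10,0)=132 f(10,2)=165 f(10,4)=110 f(10,6)=44 f(10,8)=10 f(10,10)=1
t=11: f(11,-1)=132 f(11,1)=297 f(11,3)=275 f(11,5)=154 f(11,7)=54 f(11,9)=11 f(11,11)=1
t=12: f(12,0)=429 f(12,2)=572 f(12,4)=429 f(12,6)=208 f(12,8)=65 f(12,10)=12 f(12,12)=1
t=13: f(13,-1)=429 f(13,1)=1001 f(13,3)=1001 f(13,5)=637 f(13,7)=273 f(13,9)=77 f(13,11)=13 f(13,13)=1
t=14: f(14,0)=1430 f(14,2)=2002 f(14,4)=1638 f(14,6)=910 f(14,8)=350 f(14,10)=90 f(14,12)=14 f(14,14)=1
t=15: f(15,-1)=1430 f(15,1)=3432 f(15,3)=3640 f(15,5)=2548 f(15,7)=1260 f(15,9)=440 f(15,11)=104 f(15,13)=15 f(15,15)=1
t=16: f(16,0)=4862 f(16,2)=7072 f(16,4)=6188 f(16,6)=3808 f(16,8)=1700 f(16,10)=544 f(16,12)=119 f(16,14)=16 f(16,16)=1
t=17: f(17,-1)=4862 f(17,1)=11934 f(17,3)=13260 f(17,5)=9996 f(17,7)=5508 f(17,9)=2244 f(17,11)=663 f(17,13)=135 f(17,15)=17 f(17,17)=1
t=18: f(18,0)=16796 f(18,2)=25194 f(18,4)=23256 f(18,6)=15504 f(18,8)=7752 f(18,10)=2907 f(18,12)=798 f(18,14)=152 f(18,16)=18 f(18,18)=1
t=19: f(19,-1)=16796 f(19,1)=41990 f(19,3)=48450 f(19,5)=38760 f(19,7)=23256 f(19,9)=10659 f(19,11)=3705 f(19,13)=950 f(19,15)=170 f(19,17)=19 f(19,19)=1
t=20: f(20,0)=58786 f(20,2)=90440 f(20,4)=87210 f(20,6)=62016 f(20,8)=33915 f(20,10)=14364 f(20,12)=4655 f(20,14)=1120 f(20,16)=189 f(20,18)=20 f(20,20)=1
t=21: f(21,-1)=58786 f(21,1)=149226 f(21,3)=177650 f(21,5)=149226 f(21,7)=95931 f(21,9)=48279 f(21,11)=19019 f(21,13)=5775 f(21,15)=1309 f(21,17)=209 f(21,19)=21 f(21,21)=1
t=22: f(22,0)=208012 f(22,2)=326876 f(22,4)=326876 f(22,6)=245157 f(22,8)=144210 f(22,10)=67298 f(22,12)=24794 f(22,14)=7084 f(22,16)=1518 f(22,18)=230 f(22,20)=22 f(22,22)=1
Σ_s f(22,s) = 1352078
P = 1352078/4194304 = 676039/2097152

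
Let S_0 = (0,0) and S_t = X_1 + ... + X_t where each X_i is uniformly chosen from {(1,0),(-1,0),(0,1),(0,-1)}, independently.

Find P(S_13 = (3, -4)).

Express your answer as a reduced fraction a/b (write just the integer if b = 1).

Let h be the number of horizontal steps (so 13-h are vertical). To end at (3,-4) need (h+3)/2 right-steps and ((13-h)-4)/2 up-steps.
Sum over h with 3 ≤ h ≤ 9, h ≡ 1 (mod 2), 13-h ≡ 0 (mod 2):
h=3: C(13,3)·C(3,3)·C(10,3) = 286·1·120 = 34320
h=5: C(13,5)·C(5,4)·C(8,2) = 1287·5·28 = 180180
h=7: C(13,7)·C(7,5)·C(6,1) = 1716·21·6 = 216216
h=9: C(13,9)·C(9,6)·C(4,0) = 715·84·1 = 60060
Total favorable: 490776
Total paths: 4^13 = 67108864
P = 490776/67108864 = 61347/8388608

Answer: 61347/8388608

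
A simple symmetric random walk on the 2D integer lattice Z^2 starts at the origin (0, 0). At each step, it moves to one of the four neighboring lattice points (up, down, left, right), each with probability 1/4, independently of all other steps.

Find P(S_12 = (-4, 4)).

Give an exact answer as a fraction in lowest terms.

Let h be the number of horizontal steps (so 12-h are vertical). To end at (-4,4) need (h-4)/2 right-steps and ((12-h)+4)/2 up-steps.
Sum over h with 4 ≤ h ≤ 8, h ≡ 0 (mod 2), 12-h ≡ 0 (mod 2):
h=4: C(12,4)·C(4,0)·C(8,6) = 495·1·28 = 13860
h=6: C(12,6)·C(6,1)·C(6,5) = 924·6·6 = 33264
h=8: C(12,8)·C(8,2)·C(4,4) = 495·28·1 = 13860
Total favorable: 60984
Total paths: 4^12 = 16777216
P = 60984/16777216 = 7623/2097152

Answer: 7623/2097152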